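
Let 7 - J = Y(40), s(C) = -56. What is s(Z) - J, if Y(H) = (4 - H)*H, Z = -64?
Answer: -1503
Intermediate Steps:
Y(H) = H*(4 - H)
J = 1447 (J = 7 - 40*(4 - 1*40) = 7 - 40*(4 - 40) = 7 - 40*(-36) = 7 - 1*(-1440) = 7 + 1440 = 1447)
s(Z) - J = -56 - 1*1447 = -56 - 1447 = -1503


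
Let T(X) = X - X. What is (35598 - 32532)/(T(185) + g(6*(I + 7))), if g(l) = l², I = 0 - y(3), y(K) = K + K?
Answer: 511/6 ≈ 85.167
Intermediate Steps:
T(X) = 0
y(K) = 2*K
I = -6 (I = 0 - 2*3 = 0 - 1*6 = 0 - 6 = -6)
(35598 - 32532)/(T(185) + g(6*(I + 7))) = (35598 - 32532)/(0 + (6*(-6 + 7))²) = 3066/(0 + (6*1)²) = 3066/(0 + 6²) = 3066/(0 + 36) = 3066/36 = 3066*(1/36) = 511/6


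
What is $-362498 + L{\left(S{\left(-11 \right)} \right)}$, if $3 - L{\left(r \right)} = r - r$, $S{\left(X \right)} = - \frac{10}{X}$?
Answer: $-362495$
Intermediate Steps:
$L{\left(r \right)} = 3$ ($L{\left(r \right)} = 3 - \left(r - r\right) = 3 - 0 = 3 + 0 = 3$)
$-362498 + L{\left(S{\left(-11 \right)} \right)} = -362498 + 3 = -362495$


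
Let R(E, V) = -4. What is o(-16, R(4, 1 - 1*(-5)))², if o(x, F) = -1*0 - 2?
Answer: 4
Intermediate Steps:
o(x, F) = -2 (o(x, F) = 0 - 2 = -2)
o(-16, R(4, 1 - 1*(-5)))² = (-2)² = 4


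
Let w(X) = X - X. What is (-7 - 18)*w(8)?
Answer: 0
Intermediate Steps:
w(X) = 0
(-7 - 18)*w(8) = (-7 - 18)*0 = -25*0 = 0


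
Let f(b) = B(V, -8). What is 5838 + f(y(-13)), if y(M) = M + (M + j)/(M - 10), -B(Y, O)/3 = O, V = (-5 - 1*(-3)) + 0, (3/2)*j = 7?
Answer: 5862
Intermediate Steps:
j = 14/3 (j = (⅔)*7 = 14/3 ≈ 4.6667)
V = -2 (V = (-5 + 3) + 0 = -2 + 0 = -2)
B(Y, O) = -3*O
y(M) = M + (14/3 + M)/(-10 + M) (y(M) = M + (M + 14/3)/(M - 10) = M + (14/3 + M)/(-10 + M))
f(b) = 24 (f(b) = -3*(-8) = 24)
5838 + f(y(-13)) = 5838 + 24 = 5862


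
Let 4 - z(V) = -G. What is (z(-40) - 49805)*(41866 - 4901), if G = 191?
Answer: -1833833650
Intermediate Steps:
z(V) = 195 (z(V) = 4 - (-1)*191 = 4 - 1*(-191) = 4 + 191 = 195)
(z(-40) - 49805)*(41866 - 4901) = (195 - 49805)*(41866 - 4901) = -49610*36965 = -1833833650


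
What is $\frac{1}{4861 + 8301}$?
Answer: $\frac{1}{13162} \approx 7.5976 \cdot 10^{-5}$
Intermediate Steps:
$\frac{1}{4861 + 8301} = \frac{1}{13162}$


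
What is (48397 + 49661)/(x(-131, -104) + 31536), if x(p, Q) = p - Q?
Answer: 32686/10503 ≈ 3.1121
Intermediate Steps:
(48397 + 49661)/(x(-131, -104) + 31536) = (48397 + 49661)/((-131 - 1*(-104)) + 31536) = 98058/((-131 + 104) + 31536) = 98058/(-27 + 31536) = 98058/31509 = 98058*(1/31509) = 32686/10503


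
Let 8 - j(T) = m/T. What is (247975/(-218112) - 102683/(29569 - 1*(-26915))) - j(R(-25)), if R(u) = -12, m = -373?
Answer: 20664993131/1026653184 ≈ 20.129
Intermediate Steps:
j(T) = 8 + 373/T (j(T) = 8 - (-373)/T = 8 + 373/T)
(247975/(-218112) - 102683/(29569 - 1*(-26915))) - j(R(-25)) = (247975/(-218112) - 102683/(29569 - 1*(-26915))) - (8 + 373/(-12)) = (247975*(-1/218112) - 102683/(29569 + 26915)) - (8 + 373*(-1/12)) = (-247975/218112 - 102683/56484) - (8 - 373/12) = (-247975/218112 - 102683*1/56484) - 1*(-277/12) = (-247975/218112 - 102683/56484) + 277/12 = -3033584533/1026653184 + 277/12 = 20664993131/1026653184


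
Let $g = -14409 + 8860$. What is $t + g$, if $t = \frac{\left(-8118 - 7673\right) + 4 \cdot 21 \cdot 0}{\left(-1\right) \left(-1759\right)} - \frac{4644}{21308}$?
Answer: $- \frac{52081361813}{9370193} \approx -5558.2$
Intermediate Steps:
$g = -5549$
$t = - \frac{86160856}{9370193}$ ($t = \frac{-15791 + 84 \cdot 0}{1759} - \frac{1161}{5327} = \left(-15791 + 0\right) \frac{1}{1759} - \frac{1161}{5327} = \left(-15791\right) \frac{1}{1759} - \frac{1161}{5327} = - \frac{15791}{1759} - \frac{1161}{5327} = - \frac{86160856}{9370193} \approx -9.1952$)
$t + g = - \frac{86160856}{9370193} - 5549 = - \frac{52081361813}{9370193}$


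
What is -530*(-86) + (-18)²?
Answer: 45904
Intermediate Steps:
-530*(-86) + (-18)² = 45580 + 324 = 45904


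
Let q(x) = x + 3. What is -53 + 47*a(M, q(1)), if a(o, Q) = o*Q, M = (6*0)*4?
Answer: -53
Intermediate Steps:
q(x) = 3 + x
M = 0 (M = 0*4 = 0)
a(o, Q) = Q*o
-53 + 47*a(M, q(1)) = -53 + 47*((3 + 1)*0) = -53 + 47*(4*0) = -53 + 47*0 = -53 + 0 = -53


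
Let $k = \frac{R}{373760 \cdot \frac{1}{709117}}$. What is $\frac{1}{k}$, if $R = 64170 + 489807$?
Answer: $\frac{373760}{392834508309} \approx 9.5144 \cdot 10^{-7}$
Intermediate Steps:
$R = 553977$
$k = \frac{392834508309}{373760}$ ($k = \frac{553977}{373760 \cdot \frac{1}{709117}} = \frac{553977}{\frac{373760}{709117}} = 553977 \cdot \frac{709117}{373760} = \frac{392834508309}{373760} \approx 1.051 \cdot 10^{6}$)
$\frac{1}{k} = \frac{1}{\frac{392834508309}{373760}} = \frac{373760}{392834508309}$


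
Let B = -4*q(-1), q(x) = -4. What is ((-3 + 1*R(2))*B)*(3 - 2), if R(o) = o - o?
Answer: -48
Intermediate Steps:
R(o) = 0
B = 16 (B = -4*(-4) = 16)
((-3 + 1*R(2))*B)*(3 - 2) = ((-3 + 1*0)*16)*(3 - 2) = ((-3 + 0)*16)*1 = -3*16*1 = -48*1 = -48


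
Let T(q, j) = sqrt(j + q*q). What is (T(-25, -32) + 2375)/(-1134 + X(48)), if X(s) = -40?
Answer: -2375/1174 - sqrt(593)/1174 ≈ -2.0437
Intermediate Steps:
T(q, j) = sqrt(j + q**2)
(T(-25, -32) + 2375)/(-1134 + X(48)) = (sqrt(-32 + (-25)**2) + 2375)/(-1134 - 40) = (sqrt(-32 + 625) + 2375)/(-1174) = (sqrt(593) + 2375)*(-1/1174) = (2375 + sqrt(593))*(-1/1174) = -2375/1174 - sqrt(593)/1174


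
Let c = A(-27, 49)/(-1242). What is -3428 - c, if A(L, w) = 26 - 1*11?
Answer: -1419187/414 ≈ -3428.0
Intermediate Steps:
A(L, w) = 15 (A(L, w) = 26 - 11 = 15)
c = -5/414 (c = 15/(-1242) = 15*(-1/1242) = -5/414 ≈ -0.012077)
-3428 - c = -3428 - 1*(-5/414) = -3428 + 5/414 = -1419187/414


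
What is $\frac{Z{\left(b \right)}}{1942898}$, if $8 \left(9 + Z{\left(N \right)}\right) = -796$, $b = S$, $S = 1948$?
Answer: $- \frac{217}{3885796} \approx -5.5844 \cdot 10^{-5}$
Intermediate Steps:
$b = 1948$
$Z{\left(N \right)} = - \frac{217}{2}$ ($Z{\left(N \right)} = -9 + \frac{1}{8} \left(-796\right) = -9 - \frac{199}{2} = - \frac{217}{2}$)
$\frac{Z{\left(b \right)}}{1942898} = - \frac{217}{2 \cdot 1942898} = \left(- \frac{217}{2}\right) \frac{1}{1942898} = - \frac{217}{3885796}$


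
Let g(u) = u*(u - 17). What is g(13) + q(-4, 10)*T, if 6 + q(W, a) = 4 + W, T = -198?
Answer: 1136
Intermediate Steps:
q(W, a) = -2 + W (q(W, a) = -6 + (4 + W) = -2 + W)
g(u) = u*(-17 + u)
g(13) + q(-4, 10)*T = 13*(-17 + 13) + (-2 - 4)*(-198) = 13*(-4) - 6*(-198) = -52 + 1188 = 1136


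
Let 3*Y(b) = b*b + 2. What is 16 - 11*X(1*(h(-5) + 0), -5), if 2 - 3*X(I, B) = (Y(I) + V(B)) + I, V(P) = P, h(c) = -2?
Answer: -29/3 ≈ -9.6667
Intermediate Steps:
Y(b) = 2/3 + b**2/3 (Y(b) = (b*b + 2)/3 = (b**2 + 2)/3 = (2 + b**2)/3 = 2/3 + b**2/3)
X(I, B) = 4/9 - B/3 - I/3 - I**2/9 (X(I, B) = 2/3 - (((2/3 + I**2/3) + B) + I)/3 = 2/3 - ((2/3 + B + I**2/3) + I)/3 = 2/3 - (2/3 + B + I + I**2/3)/3 = 2/3 + (-2/9 - B/3 - I/3 - I**2/9) = 4/9 - B/3 - I/3 - I**2/9)
16 - 11*X(1*(h(-5) + 0), -5) = 16 - 11*(4/9 - 1/3*(-5) - (-2 + 0)/3 - (-2 + 0)**2/9) = 16 - 11*(4/9 + 5/3 - (-2)/3 - (1*(-2))**2/9) = 16 - 11*(4/9 + 5/3 - 1/3*(-2) - 1/9*(-2)**2) = 16 - 11*(4/9 + 5/3 + 2/3 - 1/9*4) = 16 - 11*(4/9 + 5/3 + 2/3 - 4/9) = 16 - 11*7/3 = 16 - 77/3 = -29/3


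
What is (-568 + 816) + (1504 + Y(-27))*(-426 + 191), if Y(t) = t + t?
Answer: -340502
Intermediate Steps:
Y(t) = 2*t
(-568 + 816) + (1504 + Y(-27))*(-426 + 191) = (-568 + 816) + (1504 + 2*(-27))*(-426 + 191) = 248 + (1504 - 54)*(-235) = 248 + 1450*(-235) = 248 - 340750 = -340502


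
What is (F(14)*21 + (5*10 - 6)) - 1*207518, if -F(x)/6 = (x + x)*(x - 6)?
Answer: -235698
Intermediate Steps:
F(x) = -12*x*(-6 + x) (F(x) = -6*(x + x)*(x - 6) = -6*2*x*(-6 + x) = -12*x*(-6 + x))
(F(14)*21 + (5*10 - 6)) - 1*207518 = ((12*14*(6 - 1*14))*21 + (5*10 - 6)) - 1*207518 = ((12*14*(6 - 14))*21 + (50 - 6)) - 207518 = ((12*14*(-8))*21 + 44) - 207518 = (-1344*21 + 44) - 207518 = (-28224 + 44) - 207518 = -28180 - 207518 = -235698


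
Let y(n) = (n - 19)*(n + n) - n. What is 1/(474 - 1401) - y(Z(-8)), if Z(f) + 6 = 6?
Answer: -1/927 ≈ -0.0010787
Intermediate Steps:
Z(f) = 0 (Z(f) = -6 + 6 = 0)
y(n) = -n + 2*n*(-19 + n) (y(n) = (-19 + n)*(2*n) - n = 2*n*(-19 + n) - n = -n + 2*n*(-19 + n))
1/(474 - 1401) - y(Z(-8)) = 1/(474 - 1401) - 0*(-39 + 2*0) = 1/(-927) - 0*(-39 + 0) = -1/927 - 0*(-39) = -1/927 - 1*0 = -1/927 + 0 = -1/927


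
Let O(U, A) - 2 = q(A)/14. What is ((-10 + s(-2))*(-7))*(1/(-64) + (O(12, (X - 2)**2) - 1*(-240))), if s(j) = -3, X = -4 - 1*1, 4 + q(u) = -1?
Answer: 1407237/64 ≈ 21988.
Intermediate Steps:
q(u) = -5 (q(u) = -4 - 1 = -5)
X = -5 (X = -4 - 1 = -5)
O(U, A) = 23/14 (O(U, A) = 2 - 5/14 = 23/14)
((-10 + s(-2))*(-7))*(1/(-64) + (O(12, (X - 2)**2) - 1*(-240))) = ((-10 - 3)*(-7))*(1/(-64) + (23/14 - 1*(-240))) = (-13*(-7))*(-1/64 + (23/14 + 240)) = 91*(-1/64 + 3383/14) = 91*(108249/448) = 1407237/64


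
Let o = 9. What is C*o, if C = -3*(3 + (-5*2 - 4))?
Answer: 297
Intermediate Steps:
C = 33 (C = -3*(3 + (-10 - 4)) = -3*(3 - 14) = -3*(-11) = 33)
C*o = 33*9 = 297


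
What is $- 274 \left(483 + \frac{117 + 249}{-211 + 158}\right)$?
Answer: $- \frac{6913842}{53} \approx -1.3045 \cdot 10^{5}$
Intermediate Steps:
$- 274 \left(483 + \frac{117 + 249}{-211 + 158}\right) = - 274 \left(483 + \frac{366}{-53}\right) = - 274 \left(483 + 366 \left(- \frac{1}{53}\right)\right) = - 274 \left(483 - \frac{366}{53}\right) = \left(-274\right) \frac{25233}{53} = - \frac{6913842}{53}$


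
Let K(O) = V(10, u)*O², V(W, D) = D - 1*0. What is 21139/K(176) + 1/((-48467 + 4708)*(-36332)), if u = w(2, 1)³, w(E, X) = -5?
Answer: -8401969325583/1538976724384000 ≈ -0.0054595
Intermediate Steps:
u = -125 (u = (-5)³ = -125)
V(W, D) = D (V(W, D) = D + 0 = D)
K(O) = -125*O²
21139/K(176) + 1/((-48467 + 4708)*(-36332)) = 21139/((-125*176²)) + 1/((-48467 + 4708)*(-36332)) = 21139/((-125*30976)) - 1/36332/(-43759) = 21139/(-3872000) - 1/43759*(-1/36332) = 21139*(-1/3872000) + 1/1589851988 = -21139/3872000 + 1/1589851988 = -8401969325583/1538976724384000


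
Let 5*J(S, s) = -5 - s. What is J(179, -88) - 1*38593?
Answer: -192882/5 ≈ -38576.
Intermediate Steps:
J(S, s) = -1 - s/5 (J(S, s) = (-5 - s)/5 = -1 - s/5)
J(179, -88) - 1*38593 = (-1 - ⅕*(-88)) - 1*38593 = (-1 + 88/5) - 38593 = 83/5 - 38593 = -192882/5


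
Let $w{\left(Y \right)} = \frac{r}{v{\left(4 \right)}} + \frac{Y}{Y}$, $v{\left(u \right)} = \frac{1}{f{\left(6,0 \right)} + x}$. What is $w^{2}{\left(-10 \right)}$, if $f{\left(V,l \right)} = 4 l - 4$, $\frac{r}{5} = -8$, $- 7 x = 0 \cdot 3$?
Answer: $25921$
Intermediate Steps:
$x = 0$ ($x = - \frac{0 \cdot 3}{7} = \left(- \frac{1}{7}\right) 0 = 0$)
$r = -40$ ($r = 5 \left(-8\right) = -40$)
$f{\left(V,l \right)} = -4 + 4 l$
$v{\left(u \right)} = - \frac{1}{4}$ ($v{\left(u \right)} = \frac{1}{\left(-4 + 4 \cdot 0\right) + 0} = \frac{1}{\left(-4 + 0\right) + 0} = \frac{1}{-4 + 0} = \frac{1}{-4} = - \frac{1}{4}$)
$w{\left(Y \right)} = 161$ ($w{\left(Y \right)} = - \frac{40}{- \frac{1}{4}} + \frac{Y}{Y} = \left(-40\right) \left(-4\right) + 1 = 160 + 1 = 161$)
$w^{2}{\left(-10 \right)} = 161^{2} = 25921$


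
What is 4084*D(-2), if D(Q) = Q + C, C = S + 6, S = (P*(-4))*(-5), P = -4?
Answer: -310384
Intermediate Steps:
S = -80 (S = -4*(-4)*(-5) = 16*(-5) = -80)
C = -74 (C = -80 + 6 = -74)
D(Q) = -74 + Q (D(Q) = Q - 74 = -74 + Q)
4084*D(-2) = 4084*(-74 - 2) = 4084*(-76) = -310384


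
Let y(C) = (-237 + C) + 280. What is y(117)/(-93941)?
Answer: -160/93941 ≈ -0.0017032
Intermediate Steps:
y(C) = 43 + C
y(117)/(-93941) = (43 + 117)/(-93941) = 160*(-1/93941) = -160/93941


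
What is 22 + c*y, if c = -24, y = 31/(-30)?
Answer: 234/5 ≈ 46.800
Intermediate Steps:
y = -31/30 (y = 31*(-1/30) = -31/30 ≈ -1.0333)
22 + c*y = 22 - 24*(-31/30) = 22 + 124/5 = 234/5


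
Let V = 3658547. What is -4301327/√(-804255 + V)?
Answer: -4301327*√713573/1427146 ≈ -2546.0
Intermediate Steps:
-4301327/√(-804255 + V) = -4301327/√(-804255 + 3658547) = -4301327*√713573/1427146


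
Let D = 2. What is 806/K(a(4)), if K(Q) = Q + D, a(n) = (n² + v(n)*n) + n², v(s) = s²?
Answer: 403/49 ≈ 8.2245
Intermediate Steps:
a(n) = n³ + 2*n² (a(n) = (n² + n²*n) + n² = (n² + n³) + n² = n³ + 2*n²)
K(Q) = 2 + Q (K(Q) = Q + 2 = 2 + Q)
806/K(a(4)) = 806/(2 + 4²*(2 + 4)) = 806/(2 + 16*6) = 806/(2 + 96) = 806/98 = 806*(1/98) = 403/49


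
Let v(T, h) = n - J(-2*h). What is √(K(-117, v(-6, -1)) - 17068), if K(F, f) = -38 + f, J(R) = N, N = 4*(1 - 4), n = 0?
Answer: I*√17094 ≈ 130.74*I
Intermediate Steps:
N = -12 (N = 4*(-3) = -12)
J(R) = -12
v(T, h) = 12 (v(T, h) = 0 - 1*(-12) = 0 + 12 = 12)
√(K(-117, v(-6, -1)) - 17068) = √((-38 + 12) - 17068) = √(-26 - 17068) = √(-17094) = I*√17094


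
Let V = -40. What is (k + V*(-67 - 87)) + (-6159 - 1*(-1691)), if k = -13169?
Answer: -11477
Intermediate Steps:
(k + V*(-67 - 87)) + (-6159 - 1*(-1691)) = (-13169 - 40*(-67 - 87)) + (-6159 - 1*(-1691)) = (-13169 - 40*(-154)) + (-6159 + 1691) = (-13169 + 6160) - 4468 = -7009 - 4468 = -11477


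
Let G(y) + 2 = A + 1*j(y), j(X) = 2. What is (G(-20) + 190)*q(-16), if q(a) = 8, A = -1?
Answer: 1512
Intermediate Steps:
G(y) = -1 (G(y) = -2 + (-1 + 1*2) = -2 + (-1 + 2) = -2 + 1 = -1)
(G(-20) + 190)*q(-16) = (-1 + 190)*8 = 189*8 = 1512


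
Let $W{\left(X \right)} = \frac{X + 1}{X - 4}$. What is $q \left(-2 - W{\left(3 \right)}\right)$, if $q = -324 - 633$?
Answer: $-1914$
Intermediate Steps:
$W{\left(X \right)} = \frac{1 + X}{-4 + X}$
$q = -957$
$q \left(-2 - W{\left(3 \right)}\right) = - 957 \left(-2 - \frac{1 + 3}{-4 + 3}\right) = - 957 \left(-2 - \frac{1}{-1} \cdot 4\right) = - 957 \left(-2 - \left(-1\right) 4\right) = - 957 \left(-2 - -4\right) = - 957 \left(-2 + 4\right) = \left(-957\right) 2 = -1914$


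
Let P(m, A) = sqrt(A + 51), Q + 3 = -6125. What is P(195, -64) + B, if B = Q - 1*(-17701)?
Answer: 11573 + I*sqrt(13) ≈ 11573.0 + 3.6056*I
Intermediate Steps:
Q = -6128 (Q = -3 - 6125 = -6128)
P(m, A) = sqrt(51 + A)
B = 11573 (B = -6128 - 1*(-17701) = -6128 + 17701 = 11573)
P(195, -64) + B = sqrt(51 - 64) + 11573 = sqrt(-13) + 11573 = I*sqrt(13) + 11573 = 11573 + I*sqrt(13)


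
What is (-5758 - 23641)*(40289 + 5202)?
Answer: -1337389909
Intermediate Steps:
(-5758 - 23641)*(40289 + 5202) = -29399*45491 = -1337389909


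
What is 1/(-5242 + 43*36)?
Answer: -1/3694 ≈ -0.00027071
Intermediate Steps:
1/(-5242 + 43*36) = 1/(-5242 + 1548) = 1/(-3694) = -1/3694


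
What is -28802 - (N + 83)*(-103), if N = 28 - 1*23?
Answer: -19738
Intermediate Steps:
N = 5 (N = 28 - 23 = 5)
-28802 - (N + 83)*(-103) = -28802 - (5 + 83)*(-103) = -28802 - 88*(-103) = -28802 - 1*(-9064) = -28802 + 9064 = -19738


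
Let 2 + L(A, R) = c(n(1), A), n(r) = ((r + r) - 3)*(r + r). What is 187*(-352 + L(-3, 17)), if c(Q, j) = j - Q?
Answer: -66385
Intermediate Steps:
n(r) = 2*r*(-3 + 2*r) (n(r) = (2*r - 3)*(2*r) = (-3 + 2*r)*(2*r) = 2*r*(-3 + 2*r))
L(A, R) = A (L(A, R) = -2 + (A - 2*(-3 + 2*1)) = -2 + (A - 2*(-3 + 2)) = -2 + (A - 2*(-1)) = -2 + (A - 1*(-2)) = -2 + (A + 2) = -2 + (2 + A) = A)
187*(-352 + L(-3, 17)) = 187*(-352 - 3) = 187*(-355) = -66385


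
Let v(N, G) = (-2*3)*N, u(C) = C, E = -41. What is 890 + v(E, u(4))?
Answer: 1136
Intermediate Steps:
v(N, G) = -6*N
890 + v(E, u(4)) = 890 - 6*(-41) = 890 + 246 = 1136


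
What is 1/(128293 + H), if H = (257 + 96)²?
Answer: 1/252902 ≈ 3.9541e-6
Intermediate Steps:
H = 124609 (H = 353² = 124609)
1/(128293 + H) = 1/(128293 + 124609) = 1/252902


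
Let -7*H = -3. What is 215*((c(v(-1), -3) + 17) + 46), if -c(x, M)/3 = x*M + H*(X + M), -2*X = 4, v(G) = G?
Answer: 90945/7 ≈ 12992.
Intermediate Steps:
H = 3/7 (H = -⅐*(-3) = 3/7 ≈ 0.42857)
X = -2 (X = -½*4 = -2)
c(x, M) = 18/7 - 9*M/7 - 3*M*x (c(x, M) = -3*(x*M + 3*(-2 + M)/7) = -3*(M*x + (-6/7 + 3*M/7)) = -3*(-6/7 + 3*M/7 + M*x) = 18/7 - 9*M/7 - 3*M*x)
215*((c(v(-1), -3) + 17) + 46) = 215*(((18/7 - 9/7*(-3) - 3*(-3)*(-1)) + 17) + 46) = 215*(((18/7 + 27/7 - 9) + 17) + 46) = 215*((-18/7 + 17) + 46) = 215*(101/7 + 46) = 215*(423/7) = 90945/7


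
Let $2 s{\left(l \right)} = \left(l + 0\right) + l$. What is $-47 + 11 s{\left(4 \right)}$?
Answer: $-3$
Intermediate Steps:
$s{\left(l \right)} = l$ ($s{\left(l \right)} = \frac{\left(l + 0\right) + l}{2} = \frac{l + l}{2} = \frac{2 l}{2} = l$)
$-47 + 11 s{\left(4 \right)} = -47 + 11 \cdot 4 = -47 + 44 = -3$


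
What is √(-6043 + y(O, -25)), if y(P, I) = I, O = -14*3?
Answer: 2*I*√1517 ≈ 77.897*I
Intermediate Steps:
O = -42
√(-6043 + y(O, -25)) = √(-6043 - 25) = √(-6068) = 2*I*√1517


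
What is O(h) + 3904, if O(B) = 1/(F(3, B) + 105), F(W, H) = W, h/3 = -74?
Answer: 421633/108 ≈ 3904.0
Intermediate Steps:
h = -222 (h = 3*(-74) = -222)
O(B) = 1/108 (O(B) = 1/(3 + 105) = 1/108)
O(h) + 3904 = 1/108 + 3904 = 421633/108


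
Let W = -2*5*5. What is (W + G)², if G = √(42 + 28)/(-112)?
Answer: (5600 + √70)²/12544 ≈ 2507.5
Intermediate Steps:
G = -√70/112 (G = √70*(-1/112) = -√70/112 ≈ -0.074702)
W = -50 (W = -10*5 = -50)
(W + G)² = (-50 - √70/112)²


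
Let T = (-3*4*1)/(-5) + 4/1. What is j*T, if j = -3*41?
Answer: -3936/5 ≈ -787.20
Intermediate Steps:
T = 32/5 (T = -12*1*(-⅕) + 4*1 = -12*(-⅕) + 4 = 12/5 + 4 = 32/5 ≈ 6.4000)
j = -123
j*T = -123*32/5 = -3936/5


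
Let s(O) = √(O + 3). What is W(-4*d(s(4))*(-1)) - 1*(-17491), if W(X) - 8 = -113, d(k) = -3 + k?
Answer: 17386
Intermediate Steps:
s(O) = √(3 + O)
W(X) = -105 (W(X) = 8 - 113 = -105)
W(-4*d(s(4))*(-1)) - 1*(-17491) = -105 - 1*(-17491) = -105 + 17491 = 17386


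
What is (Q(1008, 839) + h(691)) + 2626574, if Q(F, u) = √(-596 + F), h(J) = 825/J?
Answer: 1814963459/691 + 2*√103 ≈ 2.6266e+6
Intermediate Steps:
(Q(1008, 839) + h(691)) + 2626574 = (√(-596 + 1008) + 825/691) + 2626574 = (√412 + 825*(1/691)) + 2626574 = (2*√103 + 825/691) + 2626574 = (825/691 + 2*√103) + 2626574 = 1814963459/691 + 2*√103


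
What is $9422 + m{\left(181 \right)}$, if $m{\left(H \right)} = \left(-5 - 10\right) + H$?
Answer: $9588$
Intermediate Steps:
$m{\left(H \right)} = -15 + H$
$9422 + m{\left(181 \right)} = 9422 + \left(-15 + 181\right) = 9422 + 166 = 9588$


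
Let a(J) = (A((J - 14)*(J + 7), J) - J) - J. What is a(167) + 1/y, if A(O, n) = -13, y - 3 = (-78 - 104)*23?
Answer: -1451502/4183 ≈ -347.00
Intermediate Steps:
y = -4183 (y = 3 + (-78 - 104)*23 = 3 - 182*23 = 3 - 4186 = -4183)
a(J) = -13 - 2*J (a(J) = (-13 - J) - J = -13 - 2*J)
a(167) + 1/y = (-13 - 2*167) + 1/(-4183) = (-13 - 334) - 1/4183 = -347 - 1/4183 = -1451502/4183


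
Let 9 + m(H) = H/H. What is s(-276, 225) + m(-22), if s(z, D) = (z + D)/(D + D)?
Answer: -1217/150 ≈ -8.1133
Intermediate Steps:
m(H) = -8 (m(H) = -9 + H/H = -9 + 1 = -8)
s(z, D) = (D + z)/(2*D) (s(z, D) = (D + z)/((2*D)) = (D + z)*(1/(2*D)) = (D + z)/(2*D))
s(-276, 225) + m(-22) = (1/2)*(225 - 276)/225 - 8 = (1/2)*(1/225)*(-51) - 8 = -17/150 - 8 = -1217/150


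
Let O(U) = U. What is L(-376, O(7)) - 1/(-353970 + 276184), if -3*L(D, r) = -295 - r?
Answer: 23491375/233358 ≈ 100.67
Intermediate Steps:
L(D, r) = 295/3 + r/3 (L(D, r) = -(-295 - r)/3 = 295/3 + r/3)
L(-376, O(7)) - 1/(-353970 + 276184) = (295/3 + (1/3)*7) - 1/(-353970 + 276184) = (295/3 + 7/3) - 1/(-77786) = 302/3 - 1*(-1/77786) = 302/3 + 1/77786 = 23491375/233358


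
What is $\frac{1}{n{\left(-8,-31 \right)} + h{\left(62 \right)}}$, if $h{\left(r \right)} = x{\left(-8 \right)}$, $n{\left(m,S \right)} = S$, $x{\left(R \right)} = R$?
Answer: $- \frac{1}{39} \approx -0.025641$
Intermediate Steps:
$h{\left(r \right)} = -8$
$\frac{1}{n{\left(-8,-31 \right)} + h{\left(62 \right)}} = \frac{1}{-31 - 8} = \frac{1}{-39} = - \frac{1}{39}$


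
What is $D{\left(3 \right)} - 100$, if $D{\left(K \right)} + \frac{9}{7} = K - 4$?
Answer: $- \frac{716}{7} \approx -102.29$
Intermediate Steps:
$D{\left(K \right)} = - \frac{37}{7} + K$ ($D{\left(K \right)} = - \frac{9}{7} + \left(K - 4\right) = - \frac{9}{7} + \left(-4 + K\right) = - \frac{37}{7} + K$)
$D{\left(3 \right)} - 100 = \left(- \frac{37}{7} + 3\right) - 100 = - \frac{16}{7} - 100 = - \frac{716}{7}$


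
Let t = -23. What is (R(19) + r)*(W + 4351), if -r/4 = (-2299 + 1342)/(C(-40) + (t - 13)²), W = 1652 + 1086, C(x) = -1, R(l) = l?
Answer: 201561537/1295 ≈ 1.5565e+5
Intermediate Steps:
W = 2738
r = 3828/1295 (r = -4*(-2299 + 1342)/(-1 + (-23 - 13)²) = -(-3828)/(-1 + (-36)²) = -(-3828)/(-1 + 1296) = -(-3828)/1295 = -4*(-957/1295) = 3828/1295 ≈ 2.9560)
(R(19) + r)*(W + 4351) = (19 + 3828/1295)*(2738 + 4351) = (28433/1295)*7089 = 201561537/1295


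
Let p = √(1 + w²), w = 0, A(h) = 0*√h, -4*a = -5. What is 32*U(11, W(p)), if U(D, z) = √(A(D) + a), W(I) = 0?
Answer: 16*√5 ≈ 35.777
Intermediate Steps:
a = 5/4 (a = -¼*(-5) = 5/4 ≈ 1.2500)
A(h) = 0
p = 1 (p = √(1 + 0²) = √(1 + 0) = √1 = 1)
U(D, z) = √5/2 (U(D, z) = √(0 + 5/4) = √(5/4) = √5/2)
32*U(11, W(p)) = 32*(√5/2) = 16*√5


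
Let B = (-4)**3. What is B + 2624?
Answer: 2560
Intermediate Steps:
B = -64
B + 2624 = -64 + 2624 = 2560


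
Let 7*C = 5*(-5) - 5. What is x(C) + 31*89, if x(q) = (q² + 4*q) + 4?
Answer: 135447/49 ≈ 2764.2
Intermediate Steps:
C = -30/7 (C = (5*(-5) - 5)/7 = (-25 - 5)/7 = (⅐)*(-30) = -30/7 ≈ -4.2857)
x(q) = 4 + q² + 4*q
x(C) + 31*89 = (4 + (-30/7)² + 4*(-30/7)) + 31*89 = (4 + 900/49 - 120/7) + 2759 = 256/49 + 2759 = 135447/49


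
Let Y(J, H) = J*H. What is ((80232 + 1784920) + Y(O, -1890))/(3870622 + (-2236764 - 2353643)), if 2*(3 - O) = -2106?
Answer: 130688/719785 ≈ 0.18157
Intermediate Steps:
O = 1056 (O = 3 - ½*(-2106) = 3 + 1053 = 1056)
Y(J, H) = H*J
((80232 + 1784920) + Y(O, -1890))/(3870622 + (-2236764 - 2353643)) = ((80232 + 1784920) - 1890*1056)/(3870622 + (-2236764 - 2353643)) = (1865152 - 1995840)/(3870622 - 4590407) = -130688/(-719785) = -130688*(-1/719785) = 130688/719785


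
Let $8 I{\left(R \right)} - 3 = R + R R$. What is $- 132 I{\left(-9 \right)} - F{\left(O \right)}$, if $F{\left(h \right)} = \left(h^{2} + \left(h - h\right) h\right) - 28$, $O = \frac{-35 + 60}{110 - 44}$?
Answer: $- \frac{5269207}{4356} \approx -1209.6$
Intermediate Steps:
$I{\left(R \right)} = \frac{3}{8} + \frac{R}{8} + \frac{R^{2}}{8}$ ($I{\left(R \right)} = \frac{3}{8} + \frac{R + R R}{8} = \frac{3}{8} + \frac{R + R^{2}}{8} = \frac{3}{8} + \left(\frac{R}{8} + \frac{R^{2}}{8}\right) = \frac{3}{8} + \frac{R}{8} + \frac{R^{2}}{8}$)
$O = \frac{25}{66} \approx 0.37879$
$F{\left(h \right)} = -28 + h^{2}$ ($F{\left(h \right)} = \left(h^{2} + 0 h\right) - 28 = \left(h^{2} + 0\right) - 28 = h^{2} - 28 = -28 + h^{2}$)
$- 132 I{\left(-9 \right)} - F{\left(O \right)} = - 132 \left(\frac{3}{8} + \frac{1}{8} \left(-9\right) + \frac{\left(-9\right)^{2}}{8}\right) - \left(-28 + \left(\frac{25}{66}\right)^{2}\right) = - 132 \left(\frac{3}{8} - \frac{9}{8} + \frac{1}{8} \cdot 81\right) - \left(-28 + \frac{625}{4356}\right) = - 132 \left(\frac{3}{8} - \frac{9}{8} + \frac{81}{8}\right) - - \frac{121343}{4356} = \left(-132\right) \frac{75}{8} + \frac{121343}{4356} = - \frac{2475}{2} + \frac{121343}{4356} = - \frac{5269207}{4356}$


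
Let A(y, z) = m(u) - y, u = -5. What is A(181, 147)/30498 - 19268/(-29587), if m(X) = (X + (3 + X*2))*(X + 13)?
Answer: 579439865/902344326 ≈ 0.64215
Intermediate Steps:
m(X) = (3 + 3*X)*(13 + X) (m(X) = (X + (3 + 2*X))*(13 + X) = (3 + 3*X)*(13 + X))
A(y, z) = -96 - y (A(y, z) = (39 + 3*(-5)² + 42*(-5)) - y = (39 + 3*25 - 210) - y = (39 + 75 - 210) - y = -96 - y)
A(181, 147)/30498 - 19268/(-29587) = (-96 - 1*181)/30498 - 19268/(-29587) = (-96 - 181)*(1/30498) - 19268*(-1/29587) = -277*1/30498 + 19268/29587 = -277/30498 + 19268/29587 = 579439865/902344326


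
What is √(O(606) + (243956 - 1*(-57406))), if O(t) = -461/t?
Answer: 7*√2258585634/606 ≈ 548.96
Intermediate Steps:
√(O(606) + (243956 - 1*(-57406))) = √(-461/606 + (243956 - 1*(-57406))) = √(-461*1/606 + (243956 + 57406)) = √(-461/606 + 301362) = √(182624911/606) = 7*√2258585634/606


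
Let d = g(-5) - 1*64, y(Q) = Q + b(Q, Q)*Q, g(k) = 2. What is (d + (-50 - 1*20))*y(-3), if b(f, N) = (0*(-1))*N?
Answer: 396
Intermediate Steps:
b(f, N) = 0 (b(f, N) = 0*N = 0)
y(Q) = Q (y(Q) = Q + 0*Q = Q + 0 = Q)
d = -62 (d = 2 - 1*64 = 2 - 64 = -62)
(d + (-50 - 1*20))*y(-3) = (-62 + (-50 - 1*20))*(-3) = (-62 + (-50 - 20))*(-3) = (-62 - 70)*(-3) = -132*(-3) = 396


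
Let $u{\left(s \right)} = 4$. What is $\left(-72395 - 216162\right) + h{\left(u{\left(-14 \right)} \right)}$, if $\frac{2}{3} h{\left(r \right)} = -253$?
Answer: $- \frac{577873}{2} \approx -2.8894 \cdot 10^{5}$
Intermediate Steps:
$h{\left(r \right)} = - \frac{759}{2}$ ($h{\left(r \right)} = \frac{3}{2} \left(-253\right) = - \frac{759}{2}$)
$\left(-72395 - 216162\right) + h{\left(u{\left(-14 \right)} \right)} = \left(-72395 - 216162\right) - \frac{759}{2} = -288557 - \frac{759}{2} = - \frac{577873}{2}$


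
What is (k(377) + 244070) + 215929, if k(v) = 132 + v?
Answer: 460508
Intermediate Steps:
(k(377) + 244070) + 215929 = ((132 + 377) + 244070) + 215929 = (509 + 244070) + 215929 = 244579 + 215929 = 460508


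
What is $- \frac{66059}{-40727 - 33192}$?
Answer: $\frac{66059}{73919} \approx 0.89367$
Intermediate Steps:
$- \frac{66059}{-40727 - 33192} = - \frac{66059}{-73919} = \left(-66059\right) \left(- \frac{1}{73919}\right) = \frac{66059}{73919}$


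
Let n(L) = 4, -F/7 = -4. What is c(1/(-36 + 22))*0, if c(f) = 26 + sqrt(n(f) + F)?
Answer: 0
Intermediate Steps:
F = 28 (F = -7*(-4) = 28)
c(f) = 26 + 4*sqrt(2) (c(f) = 26 + sqrt(4 + 28) = 26 + sqrt(32) = 26 + 4*sqrt(2))
c(1/(-36 + 22))*0 = (26 + 4*sqrt(2))*0 = 0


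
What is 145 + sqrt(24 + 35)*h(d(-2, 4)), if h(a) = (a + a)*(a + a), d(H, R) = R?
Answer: 145 + 64*sqrt(59) ≈ 636.59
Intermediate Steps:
h(a) = 4*a**2 (h(a) = (2*a)*(2*a) = 4*a**2)
145 + sqrt(24 + 35)*h(d(-2, 4)) = 145 + sqrt(24 + 35)*(4*4**2) = 145 + sqrt(59)*(4*16) = 145 + sqrt(59)*64 = 145 + 64*sqrt(59)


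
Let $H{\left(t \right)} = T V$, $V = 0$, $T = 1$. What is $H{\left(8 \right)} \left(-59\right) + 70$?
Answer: $70$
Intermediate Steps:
$H{\left(t \right)} = 0$ ($H{\left(t \right)} = 1 \cdot 0 = 0$)
$H{\left(8 \right)} \left(-59\right) + 70 = 0 \left(-59\right) + 70 = 0 + 70 = 70$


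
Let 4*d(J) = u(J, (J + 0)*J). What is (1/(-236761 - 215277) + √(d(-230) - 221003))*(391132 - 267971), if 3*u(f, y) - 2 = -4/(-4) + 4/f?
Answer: -1559/5722 + 123161*I*√105219409965/690 ≈ -0.27246 + 5.7899e+7*I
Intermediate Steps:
u(f, y) = 1 + 4/(3*f) (u(f, y) = ⅔ + (-4/(-4) + 4/f)/3 = ⅔ + (-4*(-¼) + 4/f)/3 = ⅔ + (1 + 4/f)/3 = ⅔ + (⅓ + 4/(3*f)) = 1 + 4/(3*f))
d(J) = (4/3 + J)/(4*J) (d(J) = ((4/3 + J)/J)/4 = (4/3 + J)/(4*J))
(1/(-236761 - 215277) + √(d(-230) - 221003))*(391132 - 267971) = (1/(-236761 - 215277) + √((1/12)*(4 + 3*(-230))/(-230) - 221003))*(391132 - 267971) = (1/(-452038) + √((1/12)*(-1/230)*(4 - 690) - 221003))*123161 = (-1/452038 + √((1/12)*(-1/230)*(-686) - 221003))*123161 = (-1/452038 + √(343/1380 - 221003))*123161 = (-1/452038 + √(-304983797/1380))*123161 = (-1/452038 + I*√105219409965/690)*123161 = -1559/5722 + 123161*I*√105219409965/690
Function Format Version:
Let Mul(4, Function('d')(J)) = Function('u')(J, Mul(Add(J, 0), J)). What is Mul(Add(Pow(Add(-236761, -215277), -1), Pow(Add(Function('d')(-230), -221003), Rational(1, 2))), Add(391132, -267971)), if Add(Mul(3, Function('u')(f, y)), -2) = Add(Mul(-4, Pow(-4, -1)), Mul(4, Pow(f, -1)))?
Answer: Add(Rational(-1559, 5722), Mul(Rational(123161, 690), I, Pow(105219409965, Rational(1, 2)))) ≈ Add(-0.27246, Mul(5.7899e+7, I))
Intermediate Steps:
Function('u')(f, y) = Add(1, Mul(Rational(4, 3), Pow(f, -1))) (Function('u')(f, y) = Add(Rational(2, 3), Mul(Rational(1, 3), Add(Mul(-4, Pow(-4, -1)), Mul(4, Pow(f, -1))))) = Add(Rational(2, 3), Mul(Rational(1, 3), Add(Mul(-4, Rational(-1, 4)), Mul(4, Pow(f, -1))))) = Add(Rational(2, 3), Mul(Rational(1, 3), Add(1, Mul(4, Pow(f, -1))))) = Add(Rational(2, 3), Add(Rational(1, 3), Mul(Rational(4, 3), Pow(f, -1)))) = Add(1, Mul(Rational(4, 3), Pow(f, -1))))
Function('d')(J) = Mul(Rational(1, 4), Pow(J, -1), Add(Rational(4, 3), J)) (Function('d')(J) = Mul(Rational(1, 4), Mul(Pow(J, -1), Add(Rational(4, 3), J))) = Mul(Rational(1, 4), Pow(J, -1), Add(Rational(4, 3), J)))
Mul(Add(Pow(Add(-236761, -215277), -1), Pow(Add(Function('d')(-230), -221003), Rational(1, 2))), Add(391132, -267971)) = Mul(Add(Pow(Add(-236761, -215277), -1), Pow(Add(Mul(Rational(1, 12), Pow(-230, -1), Add(4, Mul(3, -230))), -221003), Rational(1, 2))), Add(391132, -267971)) = Mul(Add(Pow(-452038, -1), Pow(Add(Mul(Rational(1, 12), Rational(-1, 230), Add(4, -690)), -221003), Rational(1, 2))), 123161) = Mul(Add(Rational(-1, 452038), Pow(Add(Mul(Rational(1, 12), Rational(-1, 230), -686), -221003), Rational(1, 2))), 123161) = Mul(Add(Rational(-1, 452038), Pow(Add(Rational(343, 1380), -221003), Rational(1, 2))), 123161) = Mul(Add(Rational(-1, 452038), Pow(Rational(-304983797, 1380), Rational(1, 2))), 123161) = Mul(Add(Rational(-1, 452038), Mul(Rational(1, 690), I, Pow(105219409965, Rational(1, 2)))), 123161) = Add(Rational(-1559, 5722), Mul(Rational(123161, 690), I, Pow(105219409965, Rational(1, 2))))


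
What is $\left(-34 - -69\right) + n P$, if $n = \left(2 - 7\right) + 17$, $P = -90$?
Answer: $-1045$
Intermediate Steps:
$n = 12$ ($n = -5 + 17 = 12$)
$\left(-34 - -69\right) + n P = \left(-34 - -69\right) + 12 \left(-90\right) = \left(-34 + 69\right) - 1080 = 35 - 1080 = -1045$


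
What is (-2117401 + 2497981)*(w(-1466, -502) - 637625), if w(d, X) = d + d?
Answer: -243783183060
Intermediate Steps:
w(d, X) = 2*d
(-2117401 + 2497981)*(w(-1466, -502) - 637625) = (-2117401 + 2497981)*(2*(-1466) - 637625) = 380580*(-2932 - 637625) = 380580*(-640557) = -243783183060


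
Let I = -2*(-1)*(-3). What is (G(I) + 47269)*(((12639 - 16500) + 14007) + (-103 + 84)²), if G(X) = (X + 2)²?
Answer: 496823495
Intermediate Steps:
I = -6 (I = 2*(-3) = -6)
G(X) = (2 + X)²
(G(I) + 47269)*(((12639 - 16500) + 14007) + (-103 + 84)²) = ((2 - 6)² + 47269)*(((12639 - 16500) + 14007) + (-103 + 84)²) = ((-4)² + 47269)*((-3861 + 14007) + (-19)²) = (16 + 47269)*(10146 + 361) = 47285*10507 = 496823495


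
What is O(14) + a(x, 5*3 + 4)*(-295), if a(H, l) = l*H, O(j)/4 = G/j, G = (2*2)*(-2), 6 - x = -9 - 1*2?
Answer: -667011/7 ≈ -95287.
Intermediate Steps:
x = 17 (x = 6 - (-9 - 1*2) = 6 - (-9 - 2) = 6 - 1*(-11) = 6 + 11 = 17)
G = -8 (G = 4*(-2) = -8)
O(j) = -32/j (O(j) = 4*(-8/j) = -32/j)
a(H, l) = H*l
O(14) + a(x, 5*3 + 4)*(-295) = -32/14 + (17*(5*3 + 4))*(-295) = -32*1/14 + (17*(15 + 4))*(-295) = -16/7 + (17*19)*(-295) = -16/7 + 323*(-295) = -16/7 - 95285 = -667011/7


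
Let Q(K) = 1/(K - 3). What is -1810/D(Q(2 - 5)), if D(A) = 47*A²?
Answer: -65160/47 ≈ -1386.4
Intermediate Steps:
Q(K) = 1/(-3 + K)
-1810/D(Q(2 - 5)) = -1810*(-3 + (2 - 5))²/47 = -1810*(-3 - 3)²/47 = -1810/(47*(1/(-6))²) = -1810/(47*(-⅙)²) = -1810/(47*(1/36)) = -1810/47/36 = -1810*36/47 = -65160/47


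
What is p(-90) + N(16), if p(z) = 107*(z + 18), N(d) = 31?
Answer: -7673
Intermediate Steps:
p(z) = 1926 + 107*z (p(z) = 107*(18 + z) = 1926 + 107*z)
p(-90) + N(16) = (1926 + 107*(-90)) + 31 = (1926 - 9630) + 31 = -7704 + 31 = -7673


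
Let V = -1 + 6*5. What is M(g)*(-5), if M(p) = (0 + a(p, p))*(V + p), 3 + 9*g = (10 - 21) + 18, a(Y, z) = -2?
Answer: 2650/9 ≈ 294.44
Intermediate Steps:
V = 29 (V = -1 + 30 = 29)
g = 4/9 (g = -⅓ + ((10 - 21) + 18)/9 = -⅓ + (-11 + 18)/9 = -⅓ + (⅑)*7 = -⅓ + 7/9 = 4/9 ≈ 0.44444)
M(p) = -58 - 2*p (M(p) = (0 - 2)*(29 + p) = -2*(29 + p) = -58 - 2*p)
M(g)*(-5) = (-58 - 2*4/9)*(-5) = (-58 - 8/9)*(-5) = -530/9*(-5) = 2650/9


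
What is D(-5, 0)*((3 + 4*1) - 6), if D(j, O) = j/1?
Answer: -5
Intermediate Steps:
D(j, O) = j (D(j, O) = j*1 = j)
D(-5, 0)*((3 + 4*1) - 6) = -5*((3 + 4*1) - 6) = -5*((3 + 4) - 6) = -5*(7 - 6) = -5*1 = -5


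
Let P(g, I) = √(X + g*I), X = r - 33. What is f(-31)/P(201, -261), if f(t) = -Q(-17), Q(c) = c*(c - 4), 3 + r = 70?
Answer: 357*I*√52427/52427 ≈ 1.5592*I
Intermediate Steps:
r = 67 (r = -3 + 70 = 67)
Q(c) = c*(-4 + c)
X = 34 (X = 67 - 33 = 34)
f(t) = -357 (f(t) = -(-17)*(-4 - 17) = -(-17)*(-21) = -1*357 = -357)
P(g, I) = √(34 + I*g) (P(g, I) = √(34 + g*I) = √(34 + I*g))
f(-31)/P(201, -261) = -357/√(34 - 261*201) = -357/√(34 - 52461) = -357*(-I*√52427/52427) = -(-357)*I*√52427/52427 = 357*I*√52427/52427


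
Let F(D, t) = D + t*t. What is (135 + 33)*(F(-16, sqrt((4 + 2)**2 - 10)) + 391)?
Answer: 67368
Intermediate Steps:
F(D, t) = D + t**2
(135 + 33)*(F(-16, sqrt((4 + 2)**2 - 10)) + 391) = (135 + 33)*((-16 + (sqrt((4 + 2)**2 - 10))**2) + 391) = 168*((-16 + (sqrt(6**2 - 10))**2) + 391) = 168*((-16 + (sqrt(36 - 10))**2) + 391) = 168*((-16 + (sqrt(26))**2) + 391) = 168*((-16 + 26) + 391) = 168*(10 + 391) = 168*401 = 67368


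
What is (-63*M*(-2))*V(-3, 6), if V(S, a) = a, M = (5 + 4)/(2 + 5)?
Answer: 972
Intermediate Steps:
M = 9/7 ≈ 1.2857
(-63*M*(-2))*V(-3, 6) = -63*(9/7)*(-2)*6 = -(-162)*6 = -63*(-18/7)*6 = 162*6 = 972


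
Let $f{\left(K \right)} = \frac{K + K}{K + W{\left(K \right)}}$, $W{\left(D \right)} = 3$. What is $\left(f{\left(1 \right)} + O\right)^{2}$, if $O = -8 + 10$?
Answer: $\frac{25}{4} \approx 6.25$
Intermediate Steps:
$O = 2$
$f{\left(K \right)} = \frac{2 K}{3 + K}$ ($f{\left(K \right)} = \frac{K + K}{K + 3} = \frac{2 K}{3 + K}$)
$\left(f{\left(1 \right)} + O\right)^{2} = \left(2 \cdot 1 \frac{1}{3 + 1} + 2\right)^{2} = \left(2 \cdot 1 \cdot \frac{1}{4} + 2\right)^{2} = \left(\frac{1}{2} + 2\right)^{2} = \left(\frac{5}{2}\right)^{2} = \frac{25}{4}$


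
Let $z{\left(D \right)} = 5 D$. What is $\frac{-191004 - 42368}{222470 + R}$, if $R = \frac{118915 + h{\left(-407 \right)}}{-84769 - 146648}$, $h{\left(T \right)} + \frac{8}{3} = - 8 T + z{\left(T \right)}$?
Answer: $- \frac{81009372186}{77224829785} \approx -1.049$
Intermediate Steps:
$h{\left(T \right)} = - \frac{8}{3} - 3 T$ ($h{\left(T \right)} = - \frac{8}{3} + \left(- 8 T + 5 T\right) = - \frac{8}{3} - 3 T$)
$R = - \frac{360400}{694251}$ ($R = \frac{118915 - - \frac{3655}{3}}{-84769 - 146648} = \frac{118915 + \left(- \frac{8}{3} + 1221\right)}{-231417} = \left(118915 + \frac{3655}{3}\right) \left(- \frac{1}{231417}\right) = \frac{360400}{3} \left(- \frac{1}{231417}\right) = - \frac{360400}{694251} \approx -0.51912$)
$\frac{-191004 - 42368}{222470 + R} = \frac{-191004 - 42368}{222470 - \frac{360400}{694251}} = - \frac{233372}{\frac{154449659570}{694251}} = \left(-233372\right) \frac{694251}{154449659570} = - \frac{81009372186}{77224829785}$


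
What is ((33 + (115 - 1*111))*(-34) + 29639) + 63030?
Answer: 91411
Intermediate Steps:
((33 + (115 - 1*111))*(-34) + 29639) + 63030 = ((33 + (115 - 111))*(-34) + 29639) + 63030 = ((33 + 4)*(-34) + 29639) + 63030 = (37*(-34) + 29639) + 63030 = (-1258 + 29639) + 63030 = 28381 + 63030 = 91411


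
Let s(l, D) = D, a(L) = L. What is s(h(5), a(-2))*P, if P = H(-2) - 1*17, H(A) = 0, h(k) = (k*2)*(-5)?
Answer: 34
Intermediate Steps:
h(k) = -10*k (h(k) = (2*k)*(-5) = -10*k)
P = -17 (P = 0 - 1*17 = 0 - 17 = -17)
s(h(5), a(-2))*P = -2*(-17) = 34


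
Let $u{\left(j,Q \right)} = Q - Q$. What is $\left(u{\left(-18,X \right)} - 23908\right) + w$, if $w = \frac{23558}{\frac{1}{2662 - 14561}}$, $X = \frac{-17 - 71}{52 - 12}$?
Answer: $-280340550$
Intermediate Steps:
$X = - \frac{11}{5}$ ($X = - \frac{88}{40} = \left(-88\right) \frac{1}{40} = - \frac{11}{5} \approx -2.2$)
$u{\left(j,Q \right)} = 0$
$w = -280316642$ ($w = \frac{23558}{\frac{1}{2662 - 14561}} = \frac{23558}{\frac{1}{-11899}} = \frac{23558}{- \frac{1}{11899}} = 23558 \left(-11899\right) = -280316642$)
$\left(u{\left(-18,X \right)} - 23908\right) + w = \left(0 - 23908\right) - 280316642 = -23908 - 280316642 = -280340550$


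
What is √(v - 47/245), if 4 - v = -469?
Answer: √579190/35 ≈ 21.744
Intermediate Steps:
v = 473 (v = 4 - 1*(-469) = 4 + 469 = 473)
√(v - 47/245) = √(473 - 47/245) = √(115838/245) = √579190/35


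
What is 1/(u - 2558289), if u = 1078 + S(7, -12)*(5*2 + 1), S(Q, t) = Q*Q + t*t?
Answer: -1/2555088 ≈ -3.9138e-7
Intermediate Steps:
S(Q, t) = Q**2 + t**2
u = 3201 (u = 1078 + (7**2 + (-12)**2)*(5*2 + 1) = 1078 + (49 + 144)*(10 + 1) = 1078 + 193*11 = 1078 + 2123 = 3201)
1/(u - 2558289) = 1/(3201 - 2558289) = 1/(-2555088) = -1/2555088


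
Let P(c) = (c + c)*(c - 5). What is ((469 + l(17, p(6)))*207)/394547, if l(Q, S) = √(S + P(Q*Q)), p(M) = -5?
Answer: 97083/394547 + 207*√164147/394547 ≈ 0.45863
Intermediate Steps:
P(c) = 2*c*(-5 + c) (P(c) = (2*c)*(-5 + c) = 2*c*(-5 + c))
l(Q, S) = √(S + 2*Q²*(-5 + Q²)) (l(Q, S) = √(S + 2*(Q*Q)*(-5 + Q*Q)) = √(S + 2*Q²*(-5 + Q²)))
((469 + l(17, p(6)))*207)/394547 = ((469 + √(-5 + 2*17²*(-5 + 17²)))*207)/394547 = ((469 + √(-5 + 2*289*(-5 + 289)))*207)*(1/394547) = ((469 + √(-5 + 2*289*284))*207)*(1/394547) = ((469 + √(-5 + 164152))*207)*(1/394547) = ((469 + √164147)*207)*(1/394547) = (97083 + 207*√164147)*(1/394547) = 97083/394547 + 207*√164147/394547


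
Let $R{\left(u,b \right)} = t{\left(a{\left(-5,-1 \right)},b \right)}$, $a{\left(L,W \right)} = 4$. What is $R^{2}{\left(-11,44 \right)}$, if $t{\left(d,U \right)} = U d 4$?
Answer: $495616$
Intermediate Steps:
$t{\left(d,U \right)} = 4 U d$
$R{\left(u,b \right)} = 16 b$ ($R{\left(u,b \right)} = 4 b 4 = 16 b$)
$R^{2}{\left(-11,44 \right)} = \left(16 \cdot 44\right)^{2} = 704^{2} = 495616$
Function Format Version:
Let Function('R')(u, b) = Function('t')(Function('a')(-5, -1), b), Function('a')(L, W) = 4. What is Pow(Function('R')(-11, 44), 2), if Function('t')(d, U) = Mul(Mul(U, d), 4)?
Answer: 495616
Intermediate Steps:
Function('t')(d, U) = Mul(4, U, d)
Function('R')(u, b) = Mul(16, b) (Function('R')(u, b) = Mul(4, b, 4) = Mul(16, b))
Pow(Function('R')(-11, 44), 2) = Pow(Mul(16, 44), 2) = Pow(704, 2) = 495616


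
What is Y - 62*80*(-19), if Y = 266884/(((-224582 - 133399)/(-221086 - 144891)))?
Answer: 131409535108/357981 ≈ 3.6709e+5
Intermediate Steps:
Y = 97673405668/357981 (Y = 266884/((-357981/(-365977))) = 266884/((-357981*(-1/365977))) = 266884/(357981/365977) = 266884*(365977/357981) = 97673405668/357981 ≈ 2.7285e+5)
Y - 62*80*(-19) = 97673405668/357981 - 62*80*(-19) = 97673405668/357981 - 4960*(-19) = 97673405668/357981 - 1*(-94240) = 97673405668/357981 + 94240 = 131409535108/357981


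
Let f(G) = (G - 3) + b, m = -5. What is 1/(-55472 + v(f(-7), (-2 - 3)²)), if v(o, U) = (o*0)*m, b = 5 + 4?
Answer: -1/55472 ≈ -1.8027e-5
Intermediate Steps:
b = 9
f(G) = 6 + G (f(G) = (G - 3) + 9 = (-3 + G) + 9 = 6 + G)
v(o, U) = 0 (v(o, U) = (o*0)*(-5) = 0*(-5) = 0)
1/(-55472 + v(f(-7), (-2 - 3)²)) = 1/(-55472 + 0) = 1/(-55472) = -1/55472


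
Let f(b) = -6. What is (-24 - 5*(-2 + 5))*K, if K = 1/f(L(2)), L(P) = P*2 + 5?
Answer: 13/2 ≈ 6.5000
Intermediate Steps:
L(P) = 5 + 2*P (L(P) = 2*P + 5 = 5 + 2*P)
K = -⅙ (K = 1/(-6) = -⅙ ≈ -0.16667)
(-24 - 5*(-2 + 5))*K = (-24 - 5*(-2 + 5))*(-⅙) = (-24 - 5*3)*(-⅙) = (-24 - 15)*(-⅙) = -39*(-⅙) = 13/2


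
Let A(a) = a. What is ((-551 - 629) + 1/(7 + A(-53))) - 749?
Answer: -88735/46 ≈ -1929.0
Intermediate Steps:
((-551 - 629) + 1/(7 + A(-53))) - 749 = ((-551 - 629) + 1/(7 - 53)) - 749 = (-1180 + 1/(-46)) - 749 = (-1180 - 1/46) - 749 = -54281/46 - 749 = -88735/46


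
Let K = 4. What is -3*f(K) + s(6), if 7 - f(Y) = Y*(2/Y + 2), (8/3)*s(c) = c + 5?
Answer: 105/8 ≈ 13.125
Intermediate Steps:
s(c) = 15/8 + 3*c/8 (s(c) = 3*(c + 5)/8 = 3*(5 + c)/8 = 15/8 + 3*c/8)
f(Y) = 7 - Y*(2 + 2/Y) (f(Y) = 7 - Y*(2/Y + 2) = 7 - Y*(2 + 2/Y))
-3*f(K) + s(6) = -3*(5 - 2*4) + (15/8 + (3/8)*6) = -3*(5 - 8) + (15/8 + 9/4) = -3*(-3) + 33/8 = 9 + 33/8 = 105/8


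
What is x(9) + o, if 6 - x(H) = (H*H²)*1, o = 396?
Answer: -327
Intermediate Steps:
x(H) = 6 - H³ (x(H) = 6 - H*H² = 6 - H³)
x(9) + o = (6 - 1*9³) + 396 = (6 - 1*729) + 396 = (6 - 729) + 396 = -723 + 396 = -327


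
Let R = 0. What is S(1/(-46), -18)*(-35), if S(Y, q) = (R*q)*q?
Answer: 0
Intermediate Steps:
S(Y, q) = 0 (S(Y, q) = (0*q)*q = 0*q = 0)
S(1/(-46), -18)*(-35) = 0*(-35) = 0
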